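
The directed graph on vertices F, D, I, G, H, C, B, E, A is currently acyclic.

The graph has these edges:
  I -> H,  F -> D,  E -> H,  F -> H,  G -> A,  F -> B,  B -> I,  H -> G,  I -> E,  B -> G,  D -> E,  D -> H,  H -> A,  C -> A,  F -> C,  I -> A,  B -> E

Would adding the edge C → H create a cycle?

No

Adding C→H creates a cycle iff H can already reach C.
Explore from H: no path reaches C. The graph stays acyclic.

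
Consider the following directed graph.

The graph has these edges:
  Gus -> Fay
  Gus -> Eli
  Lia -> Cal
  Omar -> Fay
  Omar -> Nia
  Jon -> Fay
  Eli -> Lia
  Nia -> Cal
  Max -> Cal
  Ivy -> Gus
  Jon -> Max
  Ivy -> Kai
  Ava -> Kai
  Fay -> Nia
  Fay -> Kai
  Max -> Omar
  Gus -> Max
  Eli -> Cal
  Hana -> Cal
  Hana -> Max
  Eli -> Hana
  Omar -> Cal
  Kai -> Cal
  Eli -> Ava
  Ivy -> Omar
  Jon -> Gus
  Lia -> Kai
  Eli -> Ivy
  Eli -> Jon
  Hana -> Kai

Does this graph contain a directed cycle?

Yes

DFS with white/gray/black marking, starting from Fay:
Fay gray
  Kai gray
    Cal gray
    Cal black
  Kai black
  Nia gray
    Nia→Cal: Cal black — skip
  Nia black
Fay black
Ava gray
  Ava→Kai: Kai black — skip
Ava black
Max gray
  Max→Cal: Cal black — skip
  Omar gray
    Omar→Fay: Fay black — skip
    Omar→Cal: Cal black — skip
    Omar→Nia: Nia black — skip
  Omar black
Max black
Gus gray
  Gus→Fay: Fay black — skip
  Gus→Max: Max black — skip
  Eli gray
    Eli→Ava: Ava black — skip
    Ivy gray
      Ivy→Kai: Kai black — skip
      Ivy→Gus: Gus is gray → back edge
Back edge found, so a cycle exists: Gus → Eli → Ivy → Gus.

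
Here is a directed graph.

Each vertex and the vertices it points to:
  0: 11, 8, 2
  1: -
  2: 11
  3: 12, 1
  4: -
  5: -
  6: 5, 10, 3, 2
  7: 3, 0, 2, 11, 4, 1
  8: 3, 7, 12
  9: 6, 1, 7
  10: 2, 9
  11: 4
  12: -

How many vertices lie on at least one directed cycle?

A vertex is on a directed cycle iff it belongs to a strongly connected component of size ≥ 2 (or has a self-loop).
The vertices on cycles are {0, 6, 7, 8, 9, 10} — 6 in total.

6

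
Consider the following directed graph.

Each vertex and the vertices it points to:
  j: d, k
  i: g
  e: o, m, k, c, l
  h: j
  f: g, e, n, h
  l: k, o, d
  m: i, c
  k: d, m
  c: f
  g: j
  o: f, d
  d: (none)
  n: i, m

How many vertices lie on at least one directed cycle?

A vertex is on a directed cycle iff it belongs to a strongly connected component of size ≥ 2 (or has a self-loop).
The vertices on cycles are {c, e, f, g, h, i, j, k, l, m, n, o} — 12 in total.

12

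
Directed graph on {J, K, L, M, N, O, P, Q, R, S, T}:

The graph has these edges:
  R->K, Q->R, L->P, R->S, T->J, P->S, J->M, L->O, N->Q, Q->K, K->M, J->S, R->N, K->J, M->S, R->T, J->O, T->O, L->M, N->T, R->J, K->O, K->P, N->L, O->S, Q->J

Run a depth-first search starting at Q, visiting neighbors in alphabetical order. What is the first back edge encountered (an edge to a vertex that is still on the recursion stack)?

N→Q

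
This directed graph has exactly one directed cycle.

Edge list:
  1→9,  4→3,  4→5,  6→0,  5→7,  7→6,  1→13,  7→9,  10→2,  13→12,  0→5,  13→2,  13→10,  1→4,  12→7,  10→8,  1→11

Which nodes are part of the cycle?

0, 5, 6, 7

DFS with gray/black marking from 5:
5 gray
  7 gray
    9 gray
    9 black
    6 gray
      0 gray
        0→5: 5 is gray → back edge
Back edge closes the cycle 5 → 7 → 6 → 0 → 5; its vertices are {0, 5, 6, 7}.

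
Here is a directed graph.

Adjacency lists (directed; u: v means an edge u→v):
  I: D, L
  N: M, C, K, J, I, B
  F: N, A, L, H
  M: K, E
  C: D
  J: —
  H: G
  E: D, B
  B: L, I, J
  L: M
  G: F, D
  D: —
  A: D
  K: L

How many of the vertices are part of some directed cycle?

A vertex is on a directed cycle iff it belongs to a strongly connected component of size ≥ 2 (or has a self-loop).
The vertices on cycles are {B, E, F, G, H, I, K, L, M} — 9 in total.

9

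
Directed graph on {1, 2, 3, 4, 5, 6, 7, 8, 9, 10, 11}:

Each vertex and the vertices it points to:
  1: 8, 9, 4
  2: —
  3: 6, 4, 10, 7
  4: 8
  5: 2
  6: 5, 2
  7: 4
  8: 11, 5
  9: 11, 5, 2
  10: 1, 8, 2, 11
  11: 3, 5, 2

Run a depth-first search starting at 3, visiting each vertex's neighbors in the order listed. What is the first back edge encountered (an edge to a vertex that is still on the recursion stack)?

DFS from 3 (visiting each vertex's neighbors in the order listed); mark gray on enter, black on exit:
3 gray
  6 gray
    5 gray
      2 gray
      2 black
    5 black
    6→2: 2 black — skip
  6 black
  4 gray
    8 gray
      11 gray
        11→3: 3 is gray → back edge
First back edge: 11 → 3.

11→3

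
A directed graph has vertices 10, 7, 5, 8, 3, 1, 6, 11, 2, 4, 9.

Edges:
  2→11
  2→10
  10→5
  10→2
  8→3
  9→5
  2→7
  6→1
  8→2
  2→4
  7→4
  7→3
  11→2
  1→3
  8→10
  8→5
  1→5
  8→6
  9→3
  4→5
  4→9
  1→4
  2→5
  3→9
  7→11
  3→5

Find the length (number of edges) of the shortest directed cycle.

For each vertex v, BFS finds the shortest path from v back to v.
The shortest such closed walk is 2 → 10 → 2, length 2.

2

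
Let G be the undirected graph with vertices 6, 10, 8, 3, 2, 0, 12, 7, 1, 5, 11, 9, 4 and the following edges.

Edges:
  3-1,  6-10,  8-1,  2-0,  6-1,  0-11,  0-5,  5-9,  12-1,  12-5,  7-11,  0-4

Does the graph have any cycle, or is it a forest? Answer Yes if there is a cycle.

No

DFS, tracking each vertex's parent; an edge to a visited non-parent vertex closes a cycle.
Start from 12:
visit 12 (parent –)
  visit 1 (parent 12)
    visit 3 (parent 1)
      3–1: parent, skip
    1–12: parent, skip
    visit 8 (parent 1)
      8–1: parent, skip
    visit 6 (parent 1)
      6–1: parent, skip
      visit 10 (parent 6)
        10–6: parent, skip
  visit 5 (parent 12)
    visit 9 (parent 5)
      9–5: parent, skip
    visit 0 (parent 5)
      visit 4 (parent 0)
        4–0: parent, skip
      visit 2 (parent 0)
        2–0: parent, skip
      visit 11 (parent 0)
        visit 7 (parent 11)
          7–11: parent, skip
        11–0: parent, skip
      0–5: parent, skip
    5–12: parent, skip
No non-parent visited neighbor found — the graph is a forest.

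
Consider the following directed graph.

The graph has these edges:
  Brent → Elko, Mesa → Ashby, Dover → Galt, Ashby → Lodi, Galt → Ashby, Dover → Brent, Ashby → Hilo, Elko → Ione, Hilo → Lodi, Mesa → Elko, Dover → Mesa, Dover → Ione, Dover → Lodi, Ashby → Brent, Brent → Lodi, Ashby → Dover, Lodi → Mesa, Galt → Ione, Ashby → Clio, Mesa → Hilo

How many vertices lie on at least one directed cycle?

7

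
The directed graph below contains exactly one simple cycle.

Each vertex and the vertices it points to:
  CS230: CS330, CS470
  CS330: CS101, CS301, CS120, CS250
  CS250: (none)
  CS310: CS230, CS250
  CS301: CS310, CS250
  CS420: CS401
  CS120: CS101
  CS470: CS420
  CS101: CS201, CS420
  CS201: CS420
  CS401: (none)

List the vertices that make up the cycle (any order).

CS230, CS301, CS310, CS330

DFS with gray/black marking from CS230:
CS230 gray
  CS330 gray
    CS101 gray
      CS201 gray
        CS420 gray
          CS401 gray
          CS401 black
        CS420 black
      CS201 black
      CS101→CS420: CS420 black — skip
    CS101 black
    CS301 gray
      CS310 gray
        CS310→CS230: CS230 is gray → back edge
Back edge closes the cycle CS230 → CS330 → CS301 → CS310 → CS230; its vertices are {CS230, CS301, CS310, CS330}.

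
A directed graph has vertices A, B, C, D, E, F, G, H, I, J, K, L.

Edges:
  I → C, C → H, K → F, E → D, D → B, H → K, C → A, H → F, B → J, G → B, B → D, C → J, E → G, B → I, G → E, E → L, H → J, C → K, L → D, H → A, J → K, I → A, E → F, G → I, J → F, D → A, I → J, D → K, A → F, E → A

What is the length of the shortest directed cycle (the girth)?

2

For each vertex v, BFS finds the shortest path from v back to v.
The shortest such closed walk is E → G → E, length 2.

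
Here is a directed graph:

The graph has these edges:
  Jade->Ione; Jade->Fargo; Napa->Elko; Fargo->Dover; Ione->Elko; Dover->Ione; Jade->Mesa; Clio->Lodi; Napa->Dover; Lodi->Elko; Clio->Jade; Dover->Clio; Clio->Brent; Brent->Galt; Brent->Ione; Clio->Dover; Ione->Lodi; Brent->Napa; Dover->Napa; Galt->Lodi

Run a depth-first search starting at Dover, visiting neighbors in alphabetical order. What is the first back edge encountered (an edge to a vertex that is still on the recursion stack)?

Napa->Dover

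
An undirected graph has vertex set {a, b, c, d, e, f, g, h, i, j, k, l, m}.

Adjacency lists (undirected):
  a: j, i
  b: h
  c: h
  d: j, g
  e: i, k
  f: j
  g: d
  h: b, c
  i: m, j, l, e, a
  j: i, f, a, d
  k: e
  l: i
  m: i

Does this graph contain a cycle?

Yes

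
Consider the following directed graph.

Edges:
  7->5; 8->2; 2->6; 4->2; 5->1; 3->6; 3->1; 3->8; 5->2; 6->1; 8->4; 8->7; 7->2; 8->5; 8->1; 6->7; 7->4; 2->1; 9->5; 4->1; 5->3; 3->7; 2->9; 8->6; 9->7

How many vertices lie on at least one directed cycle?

8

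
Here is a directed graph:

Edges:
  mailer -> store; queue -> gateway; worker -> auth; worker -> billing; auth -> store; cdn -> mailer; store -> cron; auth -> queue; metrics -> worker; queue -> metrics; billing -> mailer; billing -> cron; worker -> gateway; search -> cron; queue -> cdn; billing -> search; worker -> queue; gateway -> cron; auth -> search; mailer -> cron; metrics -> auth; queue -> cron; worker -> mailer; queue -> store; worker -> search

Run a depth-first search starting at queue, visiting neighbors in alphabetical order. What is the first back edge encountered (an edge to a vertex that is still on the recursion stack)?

auth→queue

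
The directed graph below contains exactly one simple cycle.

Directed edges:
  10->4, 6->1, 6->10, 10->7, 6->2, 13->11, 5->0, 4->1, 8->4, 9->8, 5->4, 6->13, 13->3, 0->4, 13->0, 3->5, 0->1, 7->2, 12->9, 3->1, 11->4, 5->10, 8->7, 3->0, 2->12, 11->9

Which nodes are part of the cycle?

DFS with gray/black marking from 2:
2 gray
  12 gray
    9 gray
      8 gray
        4 gray
          1 gray
          1 black
        4 black
        7 gray
          7→2: 2 is gray → back edge
Back edge closes the cycle 2 → 12 → 9 → 8 → 7 → 2; its vertices are {2, 7, 8, 9, 12}.

2, 7, 8, 9, 12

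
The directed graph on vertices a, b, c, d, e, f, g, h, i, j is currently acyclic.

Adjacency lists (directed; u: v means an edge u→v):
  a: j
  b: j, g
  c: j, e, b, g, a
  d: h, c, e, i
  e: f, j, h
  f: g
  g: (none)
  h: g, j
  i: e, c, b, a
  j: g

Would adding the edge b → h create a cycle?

No

Adding b→h creates a cycle iff h can already reach b.
Explore from h: no path reaches b. The graph stays acyclic.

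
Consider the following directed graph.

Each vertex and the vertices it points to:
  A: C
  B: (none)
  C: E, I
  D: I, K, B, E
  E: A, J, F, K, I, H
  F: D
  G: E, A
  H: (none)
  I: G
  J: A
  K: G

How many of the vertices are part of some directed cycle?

9

A vertex is on a directed cycle iff it belongs to a strongly connected component of size ≥ 2 (or has a self-loop).
The vertices on cycles are {A, C, D, E, F, G, I, J, K} — 9 in total.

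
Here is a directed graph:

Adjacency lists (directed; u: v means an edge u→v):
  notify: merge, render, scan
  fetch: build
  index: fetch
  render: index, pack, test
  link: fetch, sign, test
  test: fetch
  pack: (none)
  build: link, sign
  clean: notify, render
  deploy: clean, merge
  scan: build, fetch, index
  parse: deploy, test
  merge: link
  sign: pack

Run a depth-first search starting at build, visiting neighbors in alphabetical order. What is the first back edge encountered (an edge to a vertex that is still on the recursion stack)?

DFS from build (visiting neighbors in alphabetical order); mark gray on enter, black on exit:
build gray
  link gray
    fetch gray
      fetch→build: build is gray → back edge
First back edge: fetch → build.

fetch→build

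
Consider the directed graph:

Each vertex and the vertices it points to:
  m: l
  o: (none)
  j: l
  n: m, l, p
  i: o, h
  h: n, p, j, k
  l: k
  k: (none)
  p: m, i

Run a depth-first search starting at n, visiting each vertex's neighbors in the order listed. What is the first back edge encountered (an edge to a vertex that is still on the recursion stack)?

DFS from n (visiting each vertex's neighbors in the order listed); mark gray on enter, black on exit:
n gray
  m gray
    l gray
      k gray
      k black
    l black
  m black
  n→l: l black — skip
  p gray
    p→m: m black — skip
    i gray
      o gray
      o black
      h gray
        h→n: n is gray → back edge
First back edge: h → n.

h->n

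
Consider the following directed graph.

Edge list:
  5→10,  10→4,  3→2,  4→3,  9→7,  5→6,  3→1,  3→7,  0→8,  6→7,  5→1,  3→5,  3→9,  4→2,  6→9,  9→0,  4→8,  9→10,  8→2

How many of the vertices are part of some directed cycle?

6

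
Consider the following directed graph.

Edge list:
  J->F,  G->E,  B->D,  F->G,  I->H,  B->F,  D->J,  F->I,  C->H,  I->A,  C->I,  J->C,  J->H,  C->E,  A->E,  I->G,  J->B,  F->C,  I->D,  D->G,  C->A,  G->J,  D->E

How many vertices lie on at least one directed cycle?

7

A vertex is on a directed cycle iff it belongs to a strongly connected component of size ≥ 2 (or has a self-loop).
The vertices on cycles are {B, C, D, F, G, I, J} — 7 in total.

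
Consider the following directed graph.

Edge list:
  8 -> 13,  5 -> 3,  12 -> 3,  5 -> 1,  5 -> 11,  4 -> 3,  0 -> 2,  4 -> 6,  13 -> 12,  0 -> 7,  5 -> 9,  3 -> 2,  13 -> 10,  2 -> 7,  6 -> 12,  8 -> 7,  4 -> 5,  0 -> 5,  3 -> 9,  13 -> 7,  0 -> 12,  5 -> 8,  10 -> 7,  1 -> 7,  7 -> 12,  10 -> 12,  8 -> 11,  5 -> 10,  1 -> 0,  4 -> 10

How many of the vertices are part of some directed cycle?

7

A vertex is on a directed cycle iff it belongs to a strongly connected component of size ≥ 2 (or has a self-loop).
The vertices on cycles are {0, 1, 2, 3, 5, 7, 12} — 7 in total.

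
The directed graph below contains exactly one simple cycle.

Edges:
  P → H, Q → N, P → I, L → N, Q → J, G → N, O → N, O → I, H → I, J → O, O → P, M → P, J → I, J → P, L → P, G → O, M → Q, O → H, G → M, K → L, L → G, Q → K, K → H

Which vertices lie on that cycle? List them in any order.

DFS with gray/black marking from Q:
Q gray
  J gray
    O gray
      P gray
        I gray
        I black
        H gray
          H→I: I black — skip
        H black
      P black
      O→I: I black — skip
      N gray
      N black
      O→H: H black — skip
    O black
    J→I: I black — skip
    J→P: P black — skip
  J black
  K gray
    L gray
      L→P: P black — skip
      G gray
        G→O: O black — skip
        G→N: N black — skip
        M gray
          M→Q: Q is gray → back edge
Back edge closes the cycle Q → K → L → G → M → Q; its vertices are {G, K, L, M, Q}.

G, K, L, M, Q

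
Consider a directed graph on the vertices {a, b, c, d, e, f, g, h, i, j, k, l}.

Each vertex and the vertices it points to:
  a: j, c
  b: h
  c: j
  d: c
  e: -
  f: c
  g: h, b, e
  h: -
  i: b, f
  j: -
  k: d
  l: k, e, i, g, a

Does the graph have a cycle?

DFS with white/gray/black marking, starting from h:
h gray
h black
a gray
  j gray
  j black
  c gray
    c→j: j black — skip
  c black
a black
b gray
  b→h: h black — skip
b black
d gray
  d→c: c black — skip
d black
e gray
e black
f gray
  f→c: c black — skip
f black
g gray
  g→h: h black — skip
  g→b: b black — skip
  g→e: e black — skip
g black
i gray
  i→b: b black — skip
  i→f: f black — skip
i black
k gray
  k→d: d black — skip
k black
l gray
  l→k: k black — skip
  l→e: e black — skip
  l→i: i black — skip
  l→g: g black — skip
  l→a: a black — skip
l black
Every edge goes to a white or black vertex — no back edge, so the graph is acyclic.

No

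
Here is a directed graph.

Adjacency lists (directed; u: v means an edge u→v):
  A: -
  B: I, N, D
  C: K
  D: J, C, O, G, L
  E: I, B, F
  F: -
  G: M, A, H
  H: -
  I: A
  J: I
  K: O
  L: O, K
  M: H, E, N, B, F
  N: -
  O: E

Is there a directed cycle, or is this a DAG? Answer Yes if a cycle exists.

Yes

DFS with white/gray/black marking, starting from J:
J gray
  I gray
    A gray
    A black
  I black
J black
B gray
  B→I: I black — skip
  N gray
  N black
  D gray
    D→J: J black — skip
    C gray
      K gray
        O gray
          E gray
            E→I: I black — skip
            E→B: B is gray → back edge
Back edge found, so a cycle exists: B → D → C → K → O → E → B.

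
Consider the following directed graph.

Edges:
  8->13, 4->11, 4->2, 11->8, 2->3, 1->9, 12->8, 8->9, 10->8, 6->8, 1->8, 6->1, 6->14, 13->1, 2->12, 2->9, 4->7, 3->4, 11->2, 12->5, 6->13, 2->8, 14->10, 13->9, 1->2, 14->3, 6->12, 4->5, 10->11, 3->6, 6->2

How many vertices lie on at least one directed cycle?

11

A vertex is on a directed cycle iff it belongs to a strongly connected component of size ≥ 2 (or has a self-loop).
The vertices on cycles are {1, 2, 3, 4, 6, 8, 10, 11, 12, 13, 14} — 11 in total.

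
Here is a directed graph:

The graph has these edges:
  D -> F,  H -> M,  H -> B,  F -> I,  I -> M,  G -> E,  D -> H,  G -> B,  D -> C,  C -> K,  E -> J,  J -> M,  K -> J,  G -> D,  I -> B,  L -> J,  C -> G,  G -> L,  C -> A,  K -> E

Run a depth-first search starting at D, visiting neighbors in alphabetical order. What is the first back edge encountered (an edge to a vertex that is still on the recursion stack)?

DFS from D (visiting neighbors in alphabetical order); mark gray on enter, black on exit:
D gray
  C gray
    A gray
    A black
    G gray
      B gray
      B black
      G→D: D is gray → back edge
First back edge: G → D.

G→D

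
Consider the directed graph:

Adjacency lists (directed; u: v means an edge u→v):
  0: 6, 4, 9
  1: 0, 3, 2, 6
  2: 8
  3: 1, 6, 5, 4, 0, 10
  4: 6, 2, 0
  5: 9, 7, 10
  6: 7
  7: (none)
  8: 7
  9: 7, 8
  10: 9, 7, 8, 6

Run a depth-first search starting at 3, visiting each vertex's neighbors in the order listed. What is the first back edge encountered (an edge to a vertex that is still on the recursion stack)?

4→0

DFS from 3 (visiting each vertex's neighbors in the order listed); mark gray on enter, black on exit:
3 gray
  1 gray
    0 gray
      6 gray
        7 gray
        7 black
      6 black
      4 gray
        4→6: 6 black — skip
        2 gray
          8 gray
            8→7: 7 black — skip
          8 black
        2 black
        4→0: 0 is gray → back edge
First back edge: 4 → 0.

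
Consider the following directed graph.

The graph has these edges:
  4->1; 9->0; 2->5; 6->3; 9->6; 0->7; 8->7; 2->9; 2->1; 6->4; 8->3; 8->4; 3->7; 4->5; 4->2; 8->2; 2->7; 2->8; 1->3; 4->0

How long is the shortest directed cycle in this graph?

2

For each vertex v, BFS finds the shortest path from v back to v.
The shortest such closed walk is 8 → 2 → 8, length 2.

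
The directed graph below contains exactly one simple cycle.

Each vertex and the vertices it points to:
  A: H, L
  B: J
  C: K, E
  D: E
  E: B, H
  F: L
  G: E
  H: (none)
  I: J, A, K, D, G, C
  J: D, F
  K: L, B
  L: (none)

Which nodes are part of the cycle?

DFS with gray/black marking from J:
J gray
  D gray
    E gray
      B gray
        B→J: J is gray → back edge
Back edge closes the cycle J → D → E → B → J; its vertices are {B, D, E, J}.

B, D, E, J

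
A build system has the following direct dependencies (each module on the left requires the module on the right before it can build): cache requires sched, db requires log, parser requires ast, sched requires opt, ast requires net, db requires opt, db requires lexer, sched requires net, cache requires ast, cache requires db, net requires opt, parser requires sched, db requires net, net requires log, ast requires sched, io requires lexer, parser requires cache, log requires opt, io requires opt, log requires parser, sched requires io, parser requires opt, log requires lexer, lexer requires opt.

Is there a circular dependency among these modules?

DFS with white/gray/black marking, starting from log:
log gray
  opt gray
  opt black
  parser gray
    cache gray
      sched gray
        sched→opt: opt black — skip
        io gray
          io→opt: opt black — skip
          lexer gray
            lexer→opt: opt black — skip
          lexer black
        io black
        net gray
          net→log: log is gray → back edge
Back edge found, so a cycle exists: log → parser → cache → sched → net → log.

Yes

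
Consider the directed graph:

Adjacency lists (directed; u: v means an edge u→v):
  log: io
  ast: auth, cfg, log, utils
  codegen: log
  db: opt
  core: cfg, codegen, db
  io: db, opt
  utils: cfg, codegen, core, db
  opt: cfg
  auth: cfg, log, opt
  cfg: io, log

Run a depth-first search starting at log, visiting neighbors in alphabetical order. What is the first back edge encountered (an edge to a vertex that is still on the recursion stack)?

cfg→io

DFS from log (visiting neighbors in alphabetical order); mark gray on enter, black on exit:
log gray
  io gray
    db gray
      opt gray
        cfg gray
          cfg→io: io is gray → back edge
First back edge: cfg → io.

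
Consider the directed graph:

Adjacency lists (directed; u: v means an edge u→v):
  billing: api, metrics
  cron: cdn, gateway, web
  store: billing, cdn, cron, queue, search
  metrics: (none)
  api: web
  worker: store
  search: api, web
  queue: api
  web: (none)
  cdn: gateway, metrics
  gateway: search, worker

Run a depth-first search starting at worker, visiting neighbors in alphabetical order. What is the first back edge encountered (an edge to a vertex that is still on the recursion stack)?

DFS from worker (visiting neighbors in alphabetical order); mark gray on enter, black on exit:
worker gray
  store gray
    billing gray
      api gray
        web gray
        web black
      api black
      metrics gray
      metrics black
    billing black
    cdn gray
      gateway gray
        search gray
          search→api: api black — skip
          search→web: web black — skip
        search black
        gateway→worker: worker is gray → back edge
First back edge: gateway → worker.

gateway->worker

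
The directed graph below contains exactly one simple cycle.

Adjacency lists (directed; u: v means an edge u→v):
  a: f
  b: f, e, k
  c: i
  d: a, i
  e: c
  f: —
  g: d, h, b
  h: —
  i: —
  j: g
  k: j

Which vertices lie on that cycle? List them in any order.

DFS with gray/black marking from g:
g gray
  d gray
    a gray
      f gray
      f black
    a black
    i gray
    i black
  d black
  h gray
  h black
  b gray
    b→f: f black — skip
    e gray
      c gray
        c→i: i black — skip
      c black
    e black
    k gray
      j gray
        j→g: g is gray → back edge
Back edge closes the cycle g → b → k → j → g; its vertices are {b, g, j, k}.

b, g, j, k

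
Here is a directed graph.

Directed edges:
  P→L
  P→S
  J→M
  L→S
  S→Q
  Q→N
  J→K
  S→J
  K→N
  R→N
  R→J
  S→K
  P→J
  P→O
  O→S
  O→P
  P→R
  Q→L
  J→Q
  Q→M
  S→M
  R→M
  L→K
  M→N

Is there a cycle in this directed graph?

Yes

DFS with white/gray/black marking, starting from K:
K gray
  N gray
  N black
K black
O gray
  S gray
    M gray
      M→N: N black — skip
    M black
    Q gray
      Q→N: N black — skip
      L gray
        L→S: S is gray → back edge
Back edge found, so a cycle exists: S → Q → L → S.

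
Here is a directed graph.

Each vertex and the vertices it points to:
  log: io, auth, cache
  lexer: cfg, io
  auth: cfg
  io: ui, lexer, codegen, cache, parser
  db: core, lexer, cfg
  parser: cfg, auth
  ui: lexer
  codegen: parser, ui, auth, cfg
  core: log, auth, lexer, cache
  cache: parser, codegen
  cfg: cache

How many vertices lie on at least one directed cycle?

8

A vertex is on a directed cycle iff it belongs to a strongly connected component of size ≥ 2 (or has a self-loop).
The vertices on cycles are {io, ui, cfg, auth, cache, lexer, parser, codegen} — 8 in total.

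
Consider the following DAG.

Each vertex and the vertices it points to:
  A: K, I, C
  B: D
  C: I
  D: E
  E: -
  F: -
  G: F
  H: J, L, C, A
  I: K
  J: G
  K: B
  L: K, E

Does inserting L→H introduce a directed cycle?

Adding L→H creates a cycle iff H can already reach L.
Path from H: H → L.
So H → … → L → H is a cycle.

Yes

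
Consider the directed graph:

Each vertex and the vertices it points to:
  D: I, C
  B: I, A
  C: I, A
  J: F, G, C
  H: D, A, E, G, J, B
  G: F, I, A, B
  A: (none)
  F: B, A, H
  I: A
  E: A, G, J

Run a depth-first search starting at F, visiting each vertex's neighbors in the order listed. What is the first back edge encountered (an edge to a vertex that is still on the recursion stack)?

G→F

DFS from F (visiting each vertex's neighbors in the order listed); mark gray on enter, black on exit:
F gray
  B gray
    I gray
      A gray
      A black
    I black
    B→A: A black — skip
  B black
  F→A: A black — skip
  H gray
    D gray
      D→I: I black — skip
      C gray
        C→I: I black — skip
        C→A: A black — skip
      C black
    D black
    H→A: A black — skip
    E gray
      E→A: A black — skip
      G gray
        G→F: F is gray → back edge
First back edge: G → F.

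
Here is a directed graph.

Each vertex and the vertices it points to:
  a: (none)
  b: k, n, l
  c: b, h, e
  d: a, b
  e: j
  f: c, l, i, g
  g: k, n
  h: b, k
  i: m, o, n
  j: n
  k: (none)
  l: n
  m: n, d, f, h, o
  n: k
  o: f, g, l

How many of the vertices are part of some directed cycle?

4

A vertex is on a directed cycle iff it belongs to a strongly connected component of size ≥ 2 (or has a self-loop).
The vertices on cycles are {f, i, m, o} — 4 in total.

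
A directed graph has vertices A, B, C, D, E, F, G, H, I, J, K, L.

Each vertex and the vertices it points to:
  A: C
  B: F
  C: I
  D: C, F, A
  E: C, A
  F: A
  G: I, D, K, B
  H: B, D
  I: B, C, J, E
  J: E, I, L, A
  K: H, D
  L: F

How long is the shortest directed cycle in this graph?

For each vertex v, BFS finds the shortest path from v back to v.
The shortest such closed walk is I → J → I, length 2.

2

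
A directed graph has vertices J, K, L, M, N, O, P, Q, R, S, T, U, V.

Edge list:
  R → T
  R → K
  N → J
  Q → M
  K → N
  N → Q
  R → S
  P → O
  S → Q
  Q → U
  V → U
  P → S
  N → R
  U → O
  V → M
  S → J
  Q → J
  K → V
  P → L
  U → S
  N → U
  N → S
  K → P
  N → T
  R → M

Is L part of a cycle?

L lies on a cycle iff there is a path from L back to itself.
Exploring from L, it never reaches itself; equivalently, its strongly connected component is a singleton.

No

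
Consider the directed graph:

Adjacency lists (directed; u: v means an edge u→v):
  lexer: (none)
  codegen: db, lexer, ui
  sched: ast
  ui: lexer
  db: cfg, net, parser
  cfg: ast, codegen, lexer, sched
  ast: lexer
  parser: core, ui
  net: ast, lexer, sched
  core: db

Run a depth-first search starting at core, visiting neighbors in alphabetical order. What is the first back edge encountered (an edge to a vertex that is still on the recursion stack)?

DFS from core (visiting neighbors in alphabetical order); mark gray on enter, black on exit:
core gray
  db gray
    cfg gray
      ast gray
        lexer gray
        lexer black
      ast black
      codegen gray
        codegen→db: db is gray → back edge
First back edge: codegen → db.

codegen->db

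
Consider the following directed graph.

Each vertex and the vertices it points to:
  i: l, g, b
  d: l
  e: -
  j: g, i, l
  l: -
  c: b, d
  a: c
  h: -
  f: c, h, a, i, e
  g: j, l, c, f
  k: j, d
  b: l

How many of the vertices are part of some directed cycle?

A vertex is on a directed cycle iff it belongs to a strongly connected component of size ≥ 2 (or has a self-loop).
The vertices on cycles are {f, g, i, j} — 4 in total.

4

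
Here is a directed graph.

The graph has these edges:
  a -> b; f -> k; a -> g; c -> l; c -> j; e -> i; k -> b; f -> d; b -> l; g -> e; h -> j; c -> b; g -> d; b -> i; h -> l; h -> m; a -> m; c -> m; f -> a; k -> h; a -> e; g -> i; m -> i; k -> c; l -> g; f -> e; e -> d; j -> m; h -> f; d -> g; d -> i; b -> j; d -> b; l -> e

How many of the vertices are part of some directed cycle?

8

A vertex is on a directed cycle iff it belongs to a strongly connected component of size ≥ 2 (or has a self-loop).
The vertices on cycles are {b, d, e, f, g, h, k, l} — 8 in total.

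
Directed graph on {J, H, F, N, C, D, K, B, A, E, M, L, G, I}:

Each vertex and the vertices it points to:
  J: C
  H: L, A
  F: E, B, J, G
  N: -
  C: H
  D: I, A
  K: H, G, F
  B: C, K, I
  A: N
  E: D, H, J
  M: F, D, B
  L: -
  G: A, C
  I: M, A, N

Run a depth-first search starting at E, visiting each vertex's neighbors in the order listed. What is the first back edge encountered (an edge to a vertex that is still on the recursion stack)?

DFS from E (visiting each vertex's neighbors in the order listed); mark gray on enter, black on exit:
E gray
  D gray
    I gray
      M gray
        F gray
          F→E: E is gray → back edge
First back edge: F → E.

F→E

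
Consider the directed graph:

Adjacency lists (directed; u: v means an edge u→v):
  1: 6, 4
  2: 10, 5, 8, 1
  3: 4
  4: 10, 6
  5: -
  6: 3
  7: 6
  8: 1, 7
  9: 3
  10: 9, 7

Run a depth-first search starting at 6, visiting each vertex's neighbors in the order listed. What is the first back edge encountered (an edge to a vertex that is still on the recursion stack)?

9->3

DFS from 6 (visiting each vertex's neighbors in the order listed); mark gray on enter, black on exit:
6 gray
  3 gray
    4 gray
      10 gray
        9 gray
          9→3: 3 is gray → back edge
First back edge: 9 → 3.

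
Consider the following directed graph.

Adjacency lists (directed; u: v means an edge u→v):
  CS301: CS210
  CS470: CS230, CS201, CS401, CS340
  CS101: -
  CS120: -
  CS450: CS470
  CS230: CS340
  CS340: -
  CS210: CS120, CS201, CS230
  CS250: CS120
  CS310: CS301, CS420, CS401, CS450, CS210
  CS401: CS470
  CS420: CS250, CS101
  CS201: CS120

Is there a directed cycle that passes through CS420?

No

CS420 lies on a cycle iff there is a path from CS420 back to itself.
Exploring from CS420, it never reaches itself; equivalently, its strongly connected component is a singleton.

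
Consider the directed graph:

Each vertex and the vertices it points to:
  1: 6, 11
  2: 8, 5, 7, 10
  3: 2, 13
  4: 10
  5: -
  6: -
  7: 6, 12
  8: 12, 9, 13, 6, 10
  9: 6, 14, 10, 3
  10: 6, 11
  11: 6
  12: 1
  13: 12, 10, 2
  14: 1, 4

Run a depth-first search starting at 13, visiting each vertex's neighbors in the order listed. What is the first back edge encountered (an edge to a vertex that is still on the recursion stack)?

3→2

DFS from 13 (visiting each vertex's neighbors in the order listed); mark gray on enter, black on exit:
13 gray
  12 gray
    1 gray
      6 gray
      6 black
      11 gray
        11→6: 6 black — skip
      11 black
    1 black
  12 black
  10 gray
    10→6: 6 black — skip
    10→11: 11 black — skip
  10 black
  2 gray
    8 gray
      8→12: 12 black — skip
      9 gray
        9→6: 6 black — skip
        14 gray
          14→1: 1 black — skip
          4 gray
            4→10: 10 black — skip
          4 black
        14 black
        9→10: 10 black — skip
        3 gray
          3→2: 2 is gray → back edge
First back edge: 3 → 2.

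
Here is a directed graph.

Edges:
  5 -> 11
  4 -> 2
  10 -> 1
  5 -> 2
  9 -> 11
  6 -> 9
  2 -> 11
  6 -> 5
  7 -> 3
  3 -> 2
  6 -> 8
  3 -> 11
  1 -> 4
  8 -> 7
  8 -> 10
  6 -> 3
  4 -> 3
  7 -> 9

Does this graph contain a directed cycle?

No

DFS with white/gray/black marking, starting from 7:
7 gray
  9 gray
    11 gray
    11 black
  9 black
  3 gray
    3→11: 11 black — skip
    2 gray
      2→11: 11 black — skip
    2 black
  3 black
7 black
1 gray
  4 gray
    4→3: 3 black — skip
    4→2: 2 black — skip
  4 black
1 black
5 gray
  5→11: 11 black — skip
  5→2: 2 black — skip
5 black
6 gray
  6→5: 5 black — skip
  8 gray
    10 gray
      10→1: 1 black — skip
    10 black
    8→7: 7 black — skip
  8 black
  6→9: 9 black — skip
  6→3: 3 black — skip
6 black
Every edge goes to a white or black vertex — no back edge, so the graph is acyclic.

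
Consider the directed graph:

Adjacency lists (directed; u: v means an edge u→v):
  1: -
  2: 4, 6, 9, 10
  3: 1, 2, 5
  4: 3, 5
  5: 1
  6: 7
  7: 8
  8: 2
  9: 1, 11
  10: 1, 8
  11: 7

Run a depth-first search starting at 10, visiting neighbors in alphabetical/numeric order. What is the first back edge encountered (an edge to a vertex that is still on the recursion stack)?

3->2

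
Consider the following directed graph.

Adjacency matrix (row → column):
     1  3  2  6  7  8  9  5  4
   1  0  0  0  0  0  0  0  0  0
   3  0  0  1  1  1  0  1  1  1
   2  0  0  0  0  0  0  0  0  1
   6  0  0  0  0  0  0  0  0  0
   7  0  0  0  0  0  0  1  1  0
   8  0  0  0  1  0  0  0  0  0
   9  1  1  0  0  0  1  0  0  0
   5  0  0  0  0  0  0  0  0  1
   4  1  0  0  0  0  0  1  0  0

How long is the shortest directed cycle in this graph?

2

For each vertex v, BFS finds the shortest path from v back to v.
The shortest such closed walk is 3 → 9 → 3, length 2.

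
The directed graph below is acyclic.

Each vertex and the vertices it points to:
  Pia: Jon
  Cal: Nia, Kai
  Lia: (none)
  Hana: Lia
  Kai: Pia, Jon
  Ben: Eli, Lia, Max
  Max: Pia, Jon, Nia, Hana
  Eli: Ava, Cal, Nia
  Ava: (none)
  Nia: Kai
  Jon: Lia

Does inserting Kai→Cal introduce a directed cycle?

Yes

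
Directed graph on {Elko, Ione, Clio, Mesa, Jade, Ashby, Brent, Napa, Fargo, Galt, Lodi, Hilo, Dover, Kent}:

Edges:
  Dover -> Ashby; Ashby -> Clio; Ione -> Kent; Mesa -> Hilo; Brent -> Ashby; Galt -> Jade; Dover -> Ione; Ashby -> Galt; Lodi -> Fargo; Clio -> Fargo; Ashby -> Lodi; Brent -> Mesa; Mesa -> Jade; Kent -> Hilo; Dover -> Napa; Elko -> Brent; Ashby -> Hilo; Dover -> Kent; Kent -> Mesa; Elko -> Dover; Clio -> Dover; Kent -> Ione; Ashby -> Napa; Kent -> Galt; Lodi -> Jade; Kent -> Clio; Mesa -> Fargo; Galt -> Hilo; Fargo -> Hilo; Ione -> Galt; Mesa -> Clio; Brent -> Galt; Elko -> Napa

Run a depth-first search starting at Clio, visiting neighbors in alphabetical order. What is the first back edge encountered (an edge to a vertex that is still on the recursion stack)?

Ashby->Clio

DFS from Clio (visiting neighbors in alphabetical order); mark gray on enter, black on exit:
Clio gray
  Dover gray
    Ashby gray
      Ashby→Clio: Clio is gray → back edge
First back edge: Ashby → Clio.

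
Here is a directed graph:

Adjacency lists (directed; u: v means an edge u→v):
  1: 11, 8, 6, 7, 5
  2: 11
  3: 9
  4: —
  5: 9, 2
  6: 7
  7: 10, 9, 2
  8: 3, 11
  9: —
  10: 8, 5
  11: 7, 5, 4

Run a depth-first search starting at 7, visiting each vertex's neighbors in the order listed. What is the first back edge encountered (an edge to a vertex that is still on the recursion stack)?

11→7

DFS from 7 (visiting each vertex's neighbors in the order listed); mark gray on enter, black on exit:
7 gray
  10 gray
    8 gray
      3 gray
        9 gray
        9 black
      3 black
      11 gray
        11→7: 7 is gray → back edge
First back edge: 11 → 7.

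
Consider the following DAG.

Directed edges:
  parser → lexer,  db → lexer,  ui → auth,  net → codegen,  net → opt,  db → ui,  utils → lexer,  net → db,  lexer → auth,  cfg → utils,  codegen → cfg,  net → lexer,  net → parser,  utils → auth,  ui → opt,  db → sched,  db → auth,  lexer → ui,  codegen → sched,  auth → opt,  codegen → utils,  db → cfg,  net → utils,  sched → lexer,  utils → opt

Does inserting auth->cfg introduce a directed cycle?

Adding auth→cfg creates a cycle iff cfg can already reach auth.
Path from cfg: cfg → utils → auth.
So cfg → … → auth → cfg is a cycle.

Yes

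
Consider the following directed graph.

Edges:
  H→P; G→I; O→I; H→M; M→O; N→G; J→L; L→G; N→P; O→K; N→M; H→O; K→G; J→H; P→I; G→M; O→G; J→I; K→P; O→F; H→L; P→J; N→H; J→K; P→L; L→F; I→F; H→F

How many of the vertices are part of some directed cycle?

8

A vertex is on a directed cycle iff it belongs to a strongly connected component of size ≥ 2 (or has a self-loop).
The vertices on cycles are {G, H, J, K, L, M, O, P} — 8 in total.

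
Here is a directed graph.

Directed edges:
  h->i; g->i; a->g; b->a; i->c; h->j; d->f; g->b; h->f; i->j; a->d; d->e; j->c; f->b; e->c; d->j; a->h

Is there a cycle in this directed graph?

Yes

DFS with white/gray/black marking, starting from e:
e gray
  c gray
  c black
e black
b gray
  a gray
    g gray
      g→b: b is gray → back edge
Back edge found, so a cycle exists: b → a → g → b.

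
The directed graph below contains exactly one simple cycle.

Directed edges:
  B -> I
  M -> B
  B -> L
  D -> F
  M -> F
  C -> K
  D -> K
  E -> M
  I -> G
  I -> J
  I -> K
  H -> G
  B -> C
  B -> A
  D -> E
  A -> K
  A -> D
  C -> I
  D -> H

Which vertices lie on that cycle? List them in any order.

A, B, D, E, M

DFS with gray/black marking from D:
D gray
  E gray
    M gray
      B gray
        I gray
          G gray
          G black
          J gray
          J black
          K gray
          K black
        I black
        L gray
        L black
        C gray
          C→I: I black — skip
          C→K: K black — skip
        C black
        A gray
          A→D: D is gray → back edge
Back edge closes the cycle D → E → M → B → A → D; its vertices are {A, B, D, E, M}.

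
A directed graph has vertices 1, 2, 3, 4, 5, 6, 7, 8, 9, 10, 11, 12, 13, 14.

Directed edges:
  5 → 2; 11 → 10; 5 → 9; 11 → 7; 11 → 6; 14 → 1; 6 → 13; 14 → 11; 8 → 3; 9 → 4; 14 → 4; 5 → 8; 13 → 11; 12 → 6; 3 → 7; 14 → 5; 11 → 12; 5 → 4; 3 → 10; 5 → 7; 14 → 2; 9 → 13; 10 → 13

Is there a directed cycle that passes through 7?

7 lies on a cycle iff there is a path from 7 back to itself.
Exploring from 7, it never reaches itself; equivalently, its strongly connected component is a singleton.

No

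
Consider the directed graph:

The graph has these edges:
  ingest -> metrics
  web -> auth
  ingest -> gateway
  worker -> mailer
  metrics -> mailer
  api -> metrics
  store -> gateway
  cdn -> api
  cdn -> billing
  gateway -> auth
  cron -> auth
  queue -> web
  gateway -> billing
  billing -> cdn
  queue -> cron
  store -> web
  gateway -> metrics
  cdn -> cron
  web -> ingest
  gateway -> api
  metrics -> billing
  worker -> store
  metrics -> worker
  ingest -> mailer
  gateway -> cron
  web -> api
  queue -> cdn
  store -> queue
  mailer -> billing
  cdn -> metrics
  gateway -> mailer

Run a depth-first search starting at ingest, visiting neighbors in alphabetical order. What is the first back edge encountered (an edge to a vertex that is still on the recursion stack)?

cdn->api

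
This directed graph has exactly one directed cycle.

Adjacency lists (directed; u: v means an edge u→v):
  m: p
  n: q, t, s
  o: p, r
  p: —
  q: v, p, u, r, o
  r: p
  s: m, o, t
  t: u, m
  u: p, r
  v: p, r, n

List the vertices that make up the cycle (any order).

n, q, v

DFS with gray/black marking from n:
n gray
  q gray
    v gray
      p gray
      p black
      r gray
        r→p: p black — skip
      r black
      v→n: n is gray → back edge
Back edge closes the cycle n → q → v → n; its vertices are {n, q, v}.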